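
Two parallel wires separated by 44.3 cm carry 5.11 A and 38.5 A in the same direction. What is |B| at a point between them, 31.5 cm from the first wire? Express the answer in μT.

Each long wire gives B = μ₀I/(2πd). Distances are d₁ = 0.315 m and d₂ = 0.128 m.
B₁ = 3.24×10⁻⁶ T, B₂ = 6.02×10⁻⁵ T.
Between parallel currents the two contributions point in opposite directions, so they subtract. B = |B₁ − B₂| = |3.24×10⁻⁶ − 6.02×10⁻⁵| = 5.69×10⁻⁵ T.

B ≈ 56.9 μT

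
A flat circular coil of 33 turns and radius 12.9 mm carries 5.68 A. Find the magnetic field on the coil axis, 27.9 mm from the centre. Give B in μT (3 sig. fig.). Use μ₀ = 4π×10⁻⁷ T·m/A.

B ≈ 675 μT

For an N-turn flat coil, B = Nμ₀IR²/[2(R²+z²)^(3/2)] with R = 0.0129 m, z = 0.0279 m.
B = 33 × 2.04×10⁻⁵ T = 6.75×10⁻⁴ T.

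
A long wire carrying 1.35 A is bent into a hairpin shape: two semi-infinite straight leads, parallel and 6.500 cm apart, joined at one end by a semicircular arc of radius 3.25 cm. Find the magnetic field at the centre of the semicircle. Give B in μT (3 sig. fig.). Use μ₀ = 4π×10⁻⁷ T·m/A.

The semicircular arc contributes B_arc = μ₀I·π/(4πR) = μ₀I/(4R) = 1.30×10⁻⁵ T.
Each semi-infinite lead is at perpendicular distance R = 0.0325 m from the centre, with the perpendicular foot at its near end, so it contributes μ₀I/(4πR); both point the same way, together 8.31×10⁻⁶ T.
Arc and leads all point the same direction: B = 1.30×10⁻⁵ + 8.31×10⁻⁶ = 2.14×10⁻⁵ T.

B ≈ 21.4 μT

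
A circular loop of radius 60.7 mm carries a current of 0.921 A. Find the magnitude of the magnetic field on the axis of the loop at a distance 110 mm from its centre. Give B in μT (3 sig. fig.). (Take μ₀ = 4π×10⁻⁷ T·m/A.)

On the axis of a circular loop, B = μ₀IR² / [2(R²+z²)^(3/2)].
R² + z² = (0.0607)² + (0.11)² = 0.01578 m², and (R²+z²)^(3/2) = 1.98×10⁻³ m³.
B = (4π×10⁻⁷ × 0.921 × 0.003684) / (2 × 1.98×10⁻³) = 1.08×10⁻⁶ T.

B ≈ 1.08 μT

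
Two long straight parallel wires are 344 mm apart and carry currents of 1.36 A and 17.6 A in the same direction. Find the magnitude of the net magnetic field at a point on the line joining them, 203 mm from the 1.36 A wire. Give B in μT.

Each long wire gives B = μ₀I/(2πd). Distances are d₁ = 0.203 m and d₂ = 0.141 m.
B₁ = 1.34×10⁻⁶ T, B₂ = 2.50×10⁻⁵ T.
Between parallel currents the two contributions point in opposite directions, so they subtract. B = |B₁ − B₂| = |1.34×10⁻⁶ − 2.50×10⁻⁵| = 2.36×10⁻⁵ T.

B ≈ 23.6 μT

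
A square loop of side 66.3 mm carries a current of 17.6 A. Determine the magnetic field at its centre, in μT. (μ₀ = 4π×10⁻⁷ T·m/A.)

B ≈ 300 μT

Each side is a finite straight segment at perpendicular distance d = a/(2 tan(π/4)) = 0.03315 m from the centre, with end-angles ±π/4.
One side contributes B₁ = (μ₀I/4πd)·2 sin(π/4) = 7.51×10⁻⁵ T.
All 4 sides add in the same direction: B = 4 × 7.51×10⁻⁵ = 3.00×10⁻⁴ T.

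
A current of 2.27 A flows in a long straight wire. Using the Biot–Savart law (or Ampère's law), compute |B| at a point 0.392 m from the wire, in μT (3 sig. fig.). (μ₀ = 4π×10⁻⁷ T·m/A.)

For an infinitely long straight wire, B = μ₀I/(2πd).
B = (4π×10⁻⁷ × 2.27) / (2π × 0.392) = 1.16×10⁻⁶ T.

B ≈ 1.16 μT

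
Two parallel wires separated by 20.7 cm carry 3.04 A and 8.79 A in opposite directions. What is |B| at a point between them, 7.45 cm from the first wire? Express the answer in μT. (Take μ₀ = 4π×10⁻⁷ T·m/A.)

B ≈ 21.4 μT

Each long wire gives B = μ₀I/(2πd). Distances are d₁ = 0.0745 m and d₂ = 0.1325 m.
B₁ = 8.16×10⁻⁶ T, B₂ = 1.33×10⁻⁵ T.
Between antiparallel currents both contributions point the same way, so they add. B = B₁ + B₂ = 8.16×10⁻⁶ + 1.33×10⁻⁵ = 2.14×10⁻⁵ T.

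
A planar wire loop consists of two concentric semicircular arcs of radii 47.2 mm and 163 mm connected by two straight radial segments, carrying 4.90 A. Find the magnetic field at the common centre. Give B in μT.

The radial connectors point toward the centre, so dl × r̂ = 0 and they contribute nothing.
Each semicircle gives μ₀I/(4R): inner arc 3.26×10⁻⁵ T, outer arc 9.44×10⁻⁶ T.
The two arcs carry current in opposite angular senses, so their fields oppose: B = |3.26×10⁻⁵ − 9.44×10⁻⁶| = 2.32×10⁻⁵ T.

B ≈ 23.2 μT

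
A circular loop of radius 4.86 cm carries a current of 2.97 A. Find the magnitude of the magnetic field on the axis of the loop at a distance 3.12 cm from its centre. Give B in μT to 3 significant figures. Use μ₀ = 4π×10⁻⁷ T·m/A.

B ≈ 22.9 μT

On the axis of a circular loop, B = μ₀IR² / [2(R²+z²)^(3/2)].
R² + z² = (0.0486)² + (0.0312)² = 0.003335 m², and (R²+z²)^(3/2) = 1.93×10⁻⁴ m³.
B = (4π×10⁻⁷ × 2.97 × 0.002362) / (2 × 1.93×10⁻⁴) = 2.29×10⁻⁵ T.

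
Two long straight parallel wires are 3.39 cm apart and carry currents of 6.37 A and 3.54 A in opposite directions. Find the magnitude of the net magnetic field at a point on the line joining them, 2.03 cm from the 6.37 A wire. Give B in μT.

B ≈ 115 μT

Each long wire gives B = μ₀I/(2πd). Distances are d₁ = 0.0203 m and d₂ = 0.0136 m.
B₁ = 6.28×10⁻⁵ T, B₂ = 5.21×10⁻⁵ T.
Between antiparallel currents both contributions point the same way, so they add. B = B₁ + B₂ = 6.28×10⁻⁵ + 5.21×10⁻⁵ = 1.15×10⁻⁴ T.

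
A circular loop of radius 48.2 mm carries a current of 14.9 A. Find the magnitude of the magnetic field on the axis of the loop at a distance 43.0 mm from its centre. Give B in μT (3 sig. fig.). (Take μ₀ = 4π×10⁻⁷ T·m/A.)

On the axis of a circular loop, B = μ₀IR² / [2(R²+z²)^(3/2)].
R² + z² = (0.0482)² + (0.043)² = 0.004172 m², and (R²+z²)^(3/2) = 2.69×10⁻⁴ m³.
B = (4π×10⁻⁷ × 14.9 × 0.002323) / (2 × 2.69×10⁻⁴) = 8.07×10⁻⁵ T.

B ≈ 80.7 μT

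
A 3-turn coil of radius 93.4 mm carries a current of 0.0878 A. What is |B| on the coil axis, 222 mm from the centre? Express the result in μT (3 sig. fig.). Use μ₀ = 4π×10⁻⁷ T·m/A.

B ≈ 0.103 μT

For an N-turn flat coil, B = Nμ₀IR²/[2(R²+z²)^(3/2)] with R = 0.0934 m, z = 0.222 m.
B = 3 × 3.44×10⁻⁸ T = 1.03×10⁻⁷ T.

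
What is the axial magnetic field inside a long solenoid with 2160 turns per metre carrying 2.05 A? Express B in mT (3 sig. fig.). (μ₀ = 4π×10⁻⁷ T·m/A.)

B ≈ 5.56 mT

Inside a long solenoid, B = μ₀nI with n = 2160 turns/m.
B = 4π×10⁻⁷ × 2160 × 2.05 = 5.56×10⁻³ T.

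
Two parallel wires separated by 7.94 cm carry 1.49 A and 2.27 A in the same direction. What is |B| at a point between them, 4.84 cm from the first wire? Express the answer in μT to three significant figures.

B ≈ 8.49 μT

Each long wire gives B = μ₀I/(2πd). Distances are d₁ = 0.0484 m and d₂ = 0.031 m.
B₁ = 6.16×10⁻⁶ T, B₂ = 1.46×10⁻⁵ T.
Between parallel currents the two contributions point in opposite directions, so they subtract. B = |B₁ − B₂| = |6.16×10⁻⁶ − 1.46×10⁻⁵| = 8.49×10⁻⁶ T.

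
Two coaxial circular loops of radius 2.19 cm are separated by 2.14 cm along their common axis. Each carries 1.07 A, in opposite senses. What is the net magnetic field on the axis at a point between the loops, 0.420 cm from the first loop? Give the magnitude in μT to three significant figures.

Each loop contributes B = μ₀IR²/[2(R²+z²)^(3/2)] on the axis, with z measured from that loop.
Loop 1 (z = 0.0042 m): B₁ = 2.91×10⁻⁵ T. Loop 2 (z = 0.0172 m): B₂ = 1.49×10⁻⁵ T.
The fields oppose: B = |B₁ − B₂| = 1.41×10⁻⁵ T.

B ≈ 14.1 μT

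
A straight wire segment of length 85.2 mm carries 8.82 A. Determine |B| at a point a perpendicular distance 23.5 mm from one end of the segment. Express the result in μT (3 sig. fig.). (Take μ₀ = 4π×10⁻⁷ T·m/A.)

For a finite straight segment, B = (μ₀I/4πd)(sinθ₁ + sinθ₂), where θ₁, θ₂ are the angles from the perpendicular to each end.
The perpendicular foot is at one end, so the two end-offsets along the wire are 0 and L = 0.0852 m.
sinθ₁ = 0/√(0²+0.0235²) = 0.0000; sinθ₂ = 0.0852/√(0.0852²+0.0235²) = 0.9640.
B = (4π×10⁻⁷ × 8.82) / (4π × 0.0235) × (0.0000 + 0.9640) = 3.62×10⁻⁵ T.

B ≈ 36.2 μT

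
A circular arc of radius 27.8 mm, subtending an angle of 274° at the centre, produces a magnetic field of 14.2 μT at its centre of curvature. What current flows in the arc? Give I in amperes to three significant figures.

For a circular arc, B = μ₀Iφ/(4πR) with φ in radians; here φ = 4.782 rad.
So I = 4πRB/(μ₀φ) = 4π × 0.0278 × 1.42×10⁻⁵ / (4π×10⁻⁷ × 4.782) = 0.825 A.

I ≈ 0.825 A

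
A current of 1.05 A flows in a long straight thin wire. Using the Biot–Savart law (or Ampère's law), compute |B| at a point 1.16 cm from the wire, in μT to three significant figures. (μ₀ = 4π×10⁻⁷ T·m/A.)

B ≈ 18.1 μT

For an infinitely long straight wire, B = μ₀I/(2πd).
B = (4π×10⁻⁷ × 1.05) / (2π × 0.0116) = 1.81×10⁻⁵ T.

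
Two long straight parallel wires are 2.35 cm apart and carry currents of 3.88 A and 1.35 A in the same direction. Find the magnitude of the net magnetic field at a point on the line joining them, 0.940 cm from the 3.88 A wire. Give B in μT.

Each long wire gives B = μ₀I/(2πd). Distances are d₁ = 0.0094 m and d₂ = 0.0141 m.
B₁ = 8.26×10⁻⁵ T, B₂ = 1.91×10⁻⁵ T.
Between parallel currents the two contributions point in opposite directions, so they subtract. B = |B₁ − B₂| = |8.26×10⁻⁵ − 1.91×10⁻⁵| = 6.34×10⁻⁵ T.

B ≈ 63.4 μT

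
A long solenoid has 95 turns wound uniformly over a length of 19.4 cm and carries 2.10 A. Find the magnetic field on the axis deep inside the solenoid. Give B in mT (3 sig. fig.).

B ≈ 1.29 mT

Inside a long solenoid, B = μ₀nI with n = 489.7 turns/m.
B = 4π×10⁻⁷ × 489.7 × 2.10 = 1.29×10⁻³ T.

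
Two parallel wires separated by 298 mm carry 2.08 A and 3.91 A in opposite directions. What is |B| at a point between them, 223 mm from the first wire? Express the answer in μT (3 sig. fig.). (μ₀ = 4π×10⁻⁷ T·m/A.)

B ≈ 12.3 μT

Each long wire gives B = μ₀I/(2πd). Distances are d₁ = 0.223 m and d₂ = 0.075 m.
B₁ = 1.87×10⁻⁶ T, B₂ = 1.04×10⁻⁵ T.
Between antiparallel currents both contributions point the same way, so they add. B = B₁ + B₂ = 1.87×10⁻⁶ + 1.04×10⁻⁵ = 1.23×10⁻⁵ T.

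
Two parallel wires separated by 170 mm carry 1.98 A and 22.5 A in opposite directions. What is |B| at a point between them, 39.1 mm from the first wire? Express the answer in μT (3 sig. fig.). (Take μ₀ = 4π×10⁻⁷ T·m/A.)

Each long wire gives B = μ₀I/(2πd). Distances are d₁ = 0.0391 m and d₂ = 0.1309 m.
B₁ = 1.01×10⁻⁵ T, B₂ = 3.44×10⁻⁵ T.
Between antiparallel currents both contributions point the same way, so they add. B = B₁ + B₂ = 1.01×10⁻⁵ + 3.44×10⁻⁵ = 4.45×10⁻⁵ T.

B ≈ 44.5 μT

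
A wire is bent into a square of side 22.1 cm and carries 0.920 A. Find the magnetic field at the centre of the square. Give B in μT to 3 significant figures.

Each side is a finite straight segment at perpendicular distance d = a/(2 tan(π/4)) = 0.1105 m from the centre, with end-angles ±π/4.
One side contributes B₁ = (μ₀I/4πd)·2 sin(π/4) = 1.18×10⁻⁶ T.
All 4 sides add in the same direction: B = 4 × 1.18×10⁻⁶ = 4.71×10⁻⁶ T.

B ≈ 4.71 μT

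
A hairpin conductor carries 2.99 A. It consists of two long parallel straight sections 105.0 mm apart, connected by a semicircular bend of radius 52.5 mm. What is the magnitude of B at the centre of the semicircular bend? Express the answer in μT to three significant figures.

B ≈ 29.3 μT

The semicircular arc contributes B_arc = μ₀I·π/(4πR) = μ₀I/(4R) = 1.79×10⁻⁵ T.
Each semi-infinite lead is at perpendicular distance R = 0.0525 m from the centre, with the perpendicular foot at its near end, so it contributes μ₀I/(4πR); both point the same way, together 1.14×10⁻⁵ T.
Arc and leads all point the same direction: B = 1.79×10⁻⁵ + 1.14×10⁻⁵ = 2.93×10⁻⁵ T.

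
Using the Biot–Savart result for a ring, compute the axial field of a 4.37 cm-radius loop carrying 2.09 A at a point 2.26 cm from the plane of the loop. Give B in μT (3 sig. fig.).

On the axis of a circular loop, B = μ₀IR² / [2(R²+z²)^(3/2)].
R² + z² = (0.0437)² + (0.0226)² = 0.00242 m², and (R²+z²)^(3/2) = 1.19×10⁻⁴ m³.
B = (4π×10⁻⁷ × 2.09 × 0.00191) / (2 × 1.19×10⁻⁴) = 2.11×10⁻⁵ T.

B ≈ 21.1 μT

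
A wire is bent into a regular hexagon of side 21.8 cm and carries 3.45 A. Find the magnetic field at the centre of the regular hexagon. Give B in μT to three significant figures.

B ≈ 11.0 μT

Each side is a finite straight segment at perpendicular distance d = a/(2 tan(π/6)) = 0.1888 m from the centre, with end-angles ±π/6.
One side contributes B₁ = (μ₀I/4πd)·2 sin(π/6) = 1.83×10⁻⁶ T.
All 6 sides add in the same direction: B = 6 × 1.83×10⁻⁶ = 1.10×10⁻⁵ T.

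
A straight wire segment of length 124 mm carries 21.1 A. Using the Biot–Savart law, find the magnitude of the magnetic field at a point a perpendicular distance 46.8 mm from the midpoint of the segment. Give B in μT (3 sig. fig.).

For a finite straight segment, B = (μ₀I/4πd)(sinθ₁ + sinθ₂), where θ₁, θ₂ are the angles from the perpendicular to each end.
The perpendicular from the point meets the wire at its midpoint, so each end is L/2 = 0.062 m away along the wire.
sinθ₁ = 0.062/√(0.062²+0.0468²) = 0.7981; sinθ₂ = 0.062/√(0.062²+0.0468²) = 0.7981.
B = (4π×10⁻⁷ × 21.1) / (4π × 0.0468) × (0.7981 + 0.7981) = 7.20×10⁻⁵ T.

B ≈ 72.0 μT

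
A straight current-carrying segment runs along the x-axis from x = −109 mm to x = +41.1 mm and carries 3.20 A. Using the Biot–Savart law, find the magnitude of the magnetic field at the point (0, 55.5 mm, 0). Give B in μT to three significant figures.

B ≈ 8.57 μT

For a finite straight segment, B = (μ₀I/4πd)(sinθ₁ + sinθ₂), where θ₁, θ₂ are the angles from the perpendicular to each end.
The perpendicular distance is d = 0.0555 m; the end-offsets along the wire are a = 0.109 m and b = 0.0411 m.
sinθ₁ = 0.109/√(0.109²+0.0555²) = 0.8911; sinθ₂ = 0.0411/√(0.0411²+0.0555²) = 0.5951.
B = (4π×10⁻⁷ × 3.20) / (4π × 0.0555) × (0.8911 + 0.5951) = 8.57×10⁻⁶ T.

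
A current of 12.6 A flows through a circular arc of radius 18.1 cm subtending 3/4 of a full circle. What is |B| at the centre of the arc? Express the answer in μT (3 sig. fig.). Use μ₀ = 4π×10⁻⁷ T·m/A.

B ≈ 32.8 μT

The Biot–Savart field of a circular arc at its centre is B = μ₀Iφ/(4πR), with φ = 4.712 rad.
B = (4π×10⁻⁷ × 12.6 × 4.712) / (4π × 0.181) = 3.28×10⁻⁵ T.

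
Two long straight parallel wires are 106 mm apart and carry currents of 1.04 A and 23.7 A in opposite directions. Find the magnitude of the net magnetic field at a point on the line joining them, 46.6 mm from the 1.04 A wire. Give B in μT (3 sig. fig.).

Each long wire gives B = μ₀I/(2πd). Distances are d₁ = 0.0466 m and d₂ = 0.0594 m.
B₁ = 4.46×10⁻⁶ T, B₂ = 7.98×10⁻⁵ T.
Between antiparallel currents both contributions point the same way, so they add. B = B₁ + B₂ = 4.46×10⁻⁶ + 7.98×10⁻⁵ = 8.43×10⁻⁵ T.

B ≈ 84.3 μT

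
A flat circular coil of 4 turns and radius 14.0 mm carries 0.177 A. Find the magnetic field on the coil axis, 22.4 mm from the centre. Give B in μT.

For an N-turn flat coil, B = Nμ₀IR²/[2(R²+z²)^(3/2)] with R = 0.014 m, z = 0.0224 m.
B = 4 × 1.18×10⁻⁶ T = 4.73×10⁻⁶ T.

B ≈ 4.73 μT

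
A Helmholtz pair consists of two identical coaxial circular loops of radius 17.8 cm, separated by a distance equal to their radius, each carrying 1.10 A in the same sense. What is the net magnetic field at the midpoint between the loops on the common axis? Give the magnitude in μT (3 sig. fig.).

Each loop contributes B = μ₀IR²/[2(R²+z²)^(3/2)] on the axis, with z measured from that loop.
Loop 1 (z = 0.089 m): B₁ = 2.78×10⁻⁶ T. Loop 2 (z = 0.089 m): B₂ = 2.78×10⁻⁶ T.
The fields add: B = B₁ + B₂ = 5.56×10⁻⁶ T.

B ≈ 5.56 μT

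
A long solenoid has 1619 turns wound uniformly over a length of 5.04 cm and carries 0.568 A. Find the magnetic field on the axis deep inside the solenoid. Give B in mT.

Inside a long solenoid, B = μ₀nI with n = 3.212×10⁴ turns/m.
B = 4π×10⁻⁷ × 3.212×10⁴ × 0.568 = 2.29×10⁻² T.

B ≈ 22.9 mT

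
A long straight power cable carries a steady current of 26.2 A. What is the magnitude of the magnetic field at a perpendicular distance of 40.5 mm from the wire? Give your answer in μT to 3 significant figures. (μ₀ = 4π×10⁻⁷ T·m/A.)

For an infinitely long straight wire, B = μ₀I/(2πd).
B = (4π×10⁻⁷ × 26.2) / (2π × 0.0405) = 1.29×10⁻⁴ T.

B ≈ 129 μT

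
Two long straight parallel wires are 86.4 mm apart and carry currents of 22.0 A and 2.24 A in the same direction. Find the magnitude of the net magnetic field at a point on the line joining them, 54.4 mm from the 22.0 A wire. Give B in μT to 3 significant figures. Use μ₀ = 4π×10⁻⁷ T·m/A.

B ≈ 66.9 μT

Each long wire gives B = μ₀I/(2πd). Distances are d₁ = 0.0544 m and d₂ = 0.032 m.
B₁ = 8.09×10⁻⁵ T, B₂ = 1.40×10⁻⁵ T.
Between parallel currents the two contributions point in opposite directions, so they subtract. B = |B₁ − B₂| = |8.09×10⁻⁵ − 1.40×10⁻⁵| = 6.69×10⁻⁵ T.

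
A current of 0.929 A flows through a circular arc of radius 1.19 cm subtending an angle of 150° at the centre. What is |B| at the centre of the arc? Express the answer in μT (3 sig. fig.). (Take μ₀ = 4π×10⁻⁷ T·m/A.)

B ≈ 20.4 μT

The Biot–Savart field of a circular arc at its centre is B = μ₀Iφ/(4πR), with φ = 2.618 rad.
B = (4π×10⁻⁷ × 0.929 × 2.618) / (4π × 0.0119) = 2.04×10⁻⁵ T.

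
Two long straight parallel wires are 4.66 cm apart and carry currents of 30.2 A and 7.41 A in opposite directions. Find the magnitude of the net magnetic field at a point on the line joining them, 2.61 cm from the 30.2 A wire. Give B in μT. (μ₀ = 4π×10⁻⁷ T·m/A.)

B ≈ 304 μT

Each long wire gives B = μ₀I/(2πd). Distances are d₁ = 0.0261 m and d₂ = 0.0205 m.
B₁ = 2.31×10⁻⁴ T, B₂ = 7.23×10⁻⁵ T.
Between antiparallel currents both contributions point the same way, so they add. B = B₁ + B₂ = 2.31×10⁻⁴ + 7.23×10⁻⁵ = 3.04×10⁻⁴ T.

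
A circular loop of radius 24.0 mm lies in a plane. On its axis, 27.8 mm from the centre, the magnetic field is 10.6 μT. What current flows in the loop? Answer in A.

On the axis of a loop, B = μ₀IR²/[2(R²+z²)^(3/2)], so I = 2B(R²+z²)^(3/2)/(μ₀R²).
R² + z² = 0.000576 + 0.0007728 = 0.001349 m²; raised to 3/2 gives 4.95×10⁻⁵ m³.
I = 2 × 1.06×10⁻⁵ × 4.95×10⁻⁵ / (1.26×10⁻⁶ × 0.000576) = 1.45 A.

I ≈ 1.45 A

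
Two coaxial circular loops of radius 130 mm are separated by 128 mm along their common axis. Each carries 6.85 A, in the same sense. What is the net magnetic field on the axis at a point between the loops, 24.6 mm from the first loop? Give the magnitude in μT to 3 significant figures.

B ≈ 47.3 μT

Each loop contributes B = μ₀IR²/[2(R²+z²)^(3/2)] on the axis, with z measured from that loop.
Loop 1 (z = 0.0246 m): B₁ = 3.14×10⁻⁵ T. Loop 2 (z = 0.1034 m): B₂ = 1.59×10⁻⁵ T.
The fields add: B = B₁ + B₂ = 4.73×10⁻⁵ T.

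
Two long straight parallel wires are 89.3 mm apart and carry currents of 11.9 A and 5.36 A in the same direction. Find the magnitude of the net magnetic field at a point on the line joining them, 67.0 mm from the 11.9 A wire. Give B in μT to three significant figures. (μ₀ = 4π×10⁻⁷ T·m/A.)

B ≈ 12.5 μT

Each long wire gives B = μ₀I/(2πd). Distances are d₁ = 0.067 m and d₂ = 0.0223 m.
B₁ = 3.55×10⁻⁵ T, B₂ = 4.81×10⁻⁵ T.
Between parallel currents the two contributions point in opposite directions, so they subtract. B = |B₁ − B₂| = |3.55×10⁻⁵ − 4.81×10⁻⁵| = 1.25×10⁻⁵ T.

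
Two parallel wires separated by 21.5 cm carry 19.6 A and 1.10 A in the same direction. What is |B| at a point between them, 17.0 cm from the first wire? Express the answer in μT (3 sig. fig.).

Each long wire gives B = μ₀I/(2πd). Distances are d₁ = 0.17 m and d₂ = 0.045 m.
B₁ = 2.31×10⁻⁵ T, B₂ = 4.89×10⁻⁶ T.
Between parallel currents the two contributions point in opposite directions, so they subtract. B = |B₁ − B₂| = |2.31×10⁻⁵ − 4.89×10⁻⁶| = 1.82×10⁻⁵ T.

B ≈ 18.2 μT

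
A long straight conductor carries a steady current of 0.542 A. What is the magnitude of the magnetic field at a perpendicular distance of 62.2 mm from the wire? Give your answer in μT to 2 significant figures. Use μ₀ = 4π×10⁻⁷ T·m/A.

B ≈ 1.7 μT

For an infinitely long straight wire, B = μ₀I/(2πd).
B = (4π×10⁻⁷ × 0.542) / (2π × 0.0622) = 1.74×10⁻⁶ T.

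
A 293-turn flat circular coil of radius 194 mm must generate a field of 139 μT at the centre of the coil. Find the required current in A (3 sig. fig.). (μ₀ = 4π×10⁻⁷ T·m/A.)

For an N-turn coil, B = Nμ₀I/(2R) with R = 0.194 m, so I = 2RB/(Nμ₀) = 2 × 0.194 × 1.39×10⁻⁴ / (293 × 4π×10⁻⁷) = 0.146 A.

I ≈ 0.146 A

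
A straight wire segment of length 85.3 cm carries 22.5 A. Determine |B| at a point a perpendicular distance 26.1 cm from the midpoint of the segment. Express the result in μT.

For a finite straight segment, B = (μ₀I/4πd)(sinθ₁ + sinθ₂), where θ₁, θ₂ are the angles from the perpendicular to each end.
The perpendicular from the point meets the wire at its midpoint, so each end is L/2 = 0.4265 m away along the wire.
sinθ₁ = 0.4265/√(0.4265²+0.261²) = 0.8530; sinθ₂ = 0.4265/√(0.4265²+0.261²) = 0.8530.
B = (4π×10⁻⁷ × 22.5) / (4π × 0.261) × (0.8530 + 0.8530) = 1.47×10⁻⁵ T.

B ≈ 14.7 μT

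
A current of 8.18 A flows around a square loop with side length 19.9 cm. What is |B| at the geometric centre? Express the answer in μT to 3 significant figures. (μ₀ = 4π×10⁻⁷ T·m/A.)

Each side is a finite straight segment at perpendicular distance d = a/(2 tan(π/4)) = 0.0995 m from the centre, with end-angles ±π/4.
One side contributes B₁ = (μ₀I/4πd)·2 sin(π/4) = 1.16×10⁻⁵ T.
All 4 sides add in the same direction: B = 4 × 1.16×10⁻⁵ = 4.65×10⁻⁵ T.

B ≈ 46.5 μT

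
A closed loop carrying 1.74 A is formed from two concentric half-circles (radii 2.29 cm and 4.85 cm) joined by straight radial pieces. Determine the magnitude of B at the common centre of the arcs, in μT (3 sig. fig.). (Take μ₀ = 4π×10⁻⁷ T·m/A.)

B ≈ 12.6 μT

The radial connectors point toward the centre, so dl × r̂ = 0 and they contribute nothing.
Each semicircle gives μ₀I/(4R): inner arc 2.39×10⁻⁵ T, outer arc 1.13×10⁻⁵ T.
The two arcs carry current in opposite angular senses, so their fields oppose: B = |2.39×10⁻⁵ − 1.13×10⁻⁵| = 1.26×10⁻⁵ T.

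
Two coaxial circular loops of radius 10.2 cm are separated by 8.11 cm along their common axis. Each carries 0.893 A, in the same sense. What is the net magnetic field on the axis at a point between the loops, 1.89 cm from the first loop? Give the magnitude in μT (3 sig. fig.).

Each loop contributes B = μ₀IR²/[2(R²+z²)^(3/2)] on the axis, with z measured from that loop.
Loop 1 (z = 0.0189 m): B₁ = 5.23×10⁻⁶ T. Loop 2 (z = 0.0622 m): B₂ = 3.42×10⁻⁶ T.
The fields add: B = B₁ + B₂ = 8.65×10⁻⁶ T.

B ≈ 8.65 μT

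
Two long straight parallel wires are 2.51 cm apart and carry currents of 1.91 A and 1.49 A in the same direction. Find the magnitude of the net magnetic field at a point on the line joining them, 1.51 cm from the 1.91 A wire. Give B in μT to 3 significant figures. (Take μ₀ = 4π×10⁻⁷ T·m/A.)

Each long wire gives B = μ₀I/(2πd). Distances are d₁ = 0.0151 m and d₂ = 0.01 m.
B₁ = 2.53×10⁻⁵ T, B₂ = 2.98×10⁻⁵ T.
Between parallel currents the two contributions point in opposite directions, so they subtract. B = |B₁ − B₂| = |2.53×10⁻⁵ − 2.98×10⁻⁵| = 4.50×10⁻⁶ T.

B ≈ 4.50 μT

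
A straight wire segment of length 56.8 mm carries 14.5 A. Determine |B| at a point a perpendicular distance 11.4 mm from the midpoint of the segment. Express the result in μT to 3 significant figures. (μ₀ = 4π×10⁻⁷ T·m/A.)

For a finite straight segment, B = (μ₀I/4πd)(sinθ₁ + sinθ₂), where θ₁, θ₂ are the angles from the perpendicular to each end.
The perpendicular from the point meets the wire at its midpoint, so each end is L/2 = 0.0284 m away along the wire.
sinθ₁ = 0.0284/√(0.0284²+0.0114²) = 0.9280; sinθ₂ = 0.0284/√(0.0284²+0.0114²) = 0.9280.
B = (4π×10⁻⁷ × 14.5) / (4π × 0.0114) × (0.9280 + 0.9280) = 2.36×10⁻⁴ T.

B ≈ 236 μT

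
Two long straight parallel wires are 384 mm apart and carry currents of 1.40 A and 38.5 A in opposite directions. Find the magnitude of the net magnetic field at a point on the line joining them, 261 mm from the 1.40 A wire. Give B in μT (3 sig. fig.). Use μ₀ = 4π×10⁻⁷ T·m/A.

Each long wire gives B = μ₀I/(2πd). Distances are d₁ = 0.261 m and d₂ = 0.123 m.
B₁ = 1.07×10⁻⁶ T, B₂ = 6.26×10⁻⁵ T.
Between antiparallel currents both contributions point the same way, so they add. B = B₁ + B₂ = 1.07×10⁻⁶ + 6.26×10⁻⁵ = 6.37×10⁻⁵ T.

B ≈ 63.7 μT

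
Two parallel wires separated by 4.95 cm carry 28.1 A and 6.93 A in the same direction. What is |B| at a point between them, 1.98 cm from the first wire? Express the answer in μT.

Each long wire gives B = μ₀I/(2πd). Distances are d₁ = 0.0198 m and d₂ = 0.0297 m.
B₁ = 2.84×10⁻⁴ T, B₂ = 4.67×10⁻⁵ T.
Between parallel currents the two contributions point in opposite directions, so they subtract. B = |B₁ − B₂| = |2.84×10⁻⁴ − 4.67×10⁻⁵| = 2.37×10⁻⁴ T.

B ≈ 237 μT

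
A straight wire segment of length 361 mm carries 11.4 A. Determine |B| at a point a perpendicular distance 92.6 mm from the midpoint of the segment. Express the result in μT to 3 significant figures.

For a finite straight segment, B = (μ₀I/4πd)(sinθ₁ + sinθ₂), where θ₁, θ₂ are the angles from the perpendicular to each end.
The perpendicular from the point meets the wire at its midpoint, so each end is L/2 = 0.1805 m away along the wire.
sinθ₁ = 0.1805/√(0.1805²+0.0926²) = 0.8897; sinθ₂ = 0.1805/√(0.1805²+0.0926²) = 0.8897.
B = (4π×10⁻⁷ × 11.4) / (4π × 0.0926) × (0.8897 + 0.8897) = 2.19×10⁻⁵ T.

B ≈ 21.9 μT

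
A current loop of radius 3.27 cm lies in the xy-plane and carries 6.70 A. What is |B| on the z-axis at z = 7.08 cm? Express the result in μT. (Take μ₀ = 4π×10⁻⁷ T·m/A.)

On the axis of a circular loop, B = μ₀IR² / [2(R²+z²)^(3/2)].
R² + z² = (0.0327)² + (0.0708)² = 0.006082 m², and (R²+z²)^(3/2) = 4.74×10⁻⁴ m³.
B = (4π×10⁻⁷ × 6.70 × 0.001069) / (2 × 4.74×10⁻⁴) = 9.49×10⁻⁶ T.

B ≈ 9.49 μT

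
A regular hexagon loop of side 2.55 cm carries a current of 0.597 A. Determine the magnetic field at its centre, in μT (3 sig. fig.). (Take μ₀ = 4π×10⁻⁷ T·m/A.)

B ≈ 16.2 μT

Each side is a finite straight segment at perpendicular distance d = a/(2 tan(π/6)) = 0.02208 m from the centre, with end-angles ±π/6.
One side contributes B₁ = (μ₀I/4πd)·2 sin(π/6) = 2.70×10⁻⁶ T.
All 6 sides add in the same direction: B = 6 × 2.70×10⁻⁶ = 1.62×10⁻⁵ T.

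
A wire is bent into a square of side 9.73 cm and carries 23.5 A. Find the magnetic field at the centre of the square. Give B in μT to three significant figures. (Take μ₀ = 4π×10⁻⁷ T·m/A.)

B ≈ 273 μT

Each side is a finite straight segment at perpendicular distance d = a/(2 tan(π/4)) = 0.04865 m from the centre, with end-angles ±π/4.
One side contributes B₁ = (μ₀I/4πd)·2 sin(π/4) = 6.83×10⁻⁵ T.
All 4 sides add in the same direction: B = 4 × 6.83×10⁻⁵ = 2.73×10⁻⁴ T.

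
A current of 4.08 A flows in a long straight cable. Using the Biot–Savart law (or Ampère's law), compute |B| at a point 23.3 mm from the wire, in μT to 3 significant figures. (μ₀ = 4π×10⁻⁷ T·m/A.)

For an infinitely long straight wire, B = μ₀I/(2πd).
B = (4π×10⁻⁷ × 4.08) / (2π × 0.0233) = 3.50×10⁻⁵ T.

B ≈ 35.0 μT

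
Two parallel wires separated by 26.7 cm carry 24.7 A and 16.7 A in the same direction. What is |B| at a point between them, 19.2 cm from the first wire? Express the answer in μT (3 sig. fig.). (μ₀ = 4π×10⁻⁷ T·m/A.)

B ≈ 18.8 μT

Each long wire gives B = μ₀I/(2πd). Distances are d₁ = 0.192 m and d₂ = 0.075 m.
B₁ = 2.57×10⁻⁵ T, B₂ = 4.45×10⁻⁵ T.
Between parallel currents the two contributions point in opposite directions, so they subtract. B = |B₁ − B₂| = |2.57×10⁻⁵ − 4.45×10⁻⁵| = 1.88×10⁻⁵ T.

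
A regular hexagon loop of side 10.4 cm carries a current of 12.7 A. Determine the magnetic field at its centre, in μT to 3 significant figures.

Each side is a finite straight segment at perpendicular distance d = a/(2 tan(π/6)) = 0.09007 m from the centre, with end-angles ±π/6.
One side contributes B₁ = (μ₀I/4πd)·2 sin(π/6) = 1.41×10⁻⁵ T.
All 6 sides add in the same direction: B = 6 × 1.41×10⁻⁵ = 8.46×10⁻⁵ T.

B ≈ 84.6 μT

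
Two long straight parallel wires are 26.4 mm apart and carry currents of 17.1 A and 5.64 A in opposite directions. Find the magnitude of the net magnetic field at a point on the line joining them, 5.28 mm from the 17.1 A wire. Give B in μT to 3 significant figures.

Each long wire gives B = μ₀I/(2πd). Distances are d₁ = 0.00528 m and d₂ = 0.02112 m.
B₁ = 6.48×10⁻⁴ T, B₂ = 5.34×10⁻⁵ T.
Between antiparallel currents both contributions point the same way, so they add. B = B₁ + B₂ = 6.48×10⁻⁴ + 5.34×10⁻⁵ = 7.01×10⁻⁴ T.

B ≈ 701 μT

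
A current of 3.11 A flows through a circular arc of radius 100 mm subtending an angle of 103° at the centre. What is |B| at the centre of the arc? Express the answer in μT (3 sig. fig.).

B ≈ 5.59 μT

The Biot–Savart field of a circular arc at its centre is B = μ₀Iφ/(4πR), with φ = 1.798 rad.
B = (4π×10⁻⁷ × 3.11 × 1.798) / (4π × 0.1) = 5.59×10⁻⁶ T.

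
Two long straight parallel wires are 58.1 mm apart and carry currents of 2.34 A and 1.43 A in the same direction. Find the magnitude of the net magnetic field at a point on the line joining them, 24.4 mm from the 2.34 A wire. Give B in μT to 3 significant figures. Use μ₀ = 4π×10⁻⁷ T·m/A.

B ≈ 10.7 μT

Each long wire gives B = μ₀I/(2πd). Distances are d₁ = 0.0244 m and d₂ = 0.0337 m.
B₁ = 1.92×10⁻⁵ T, B₂ = 8.49×10⁻⁶ T.
Between parallel currents the two contributions point in opposite directions, so they subtract. B = |B₁ − B₂| = |1.92×10⁻⁵ − 8.49×10⁻⁶| = 1.07×10⁻⁵ T.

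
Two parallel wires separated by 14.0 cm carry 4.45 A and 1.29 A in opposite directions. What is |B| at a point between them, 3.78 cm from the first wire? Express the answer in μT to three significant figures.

B ≈ 26.1 μT

Each long wire gives B = μ₀I/(2πd). Distances are d₁ = 0.0378 m and d₂ = 0.1022 m.
B₁ = 2.35×10⁻⁵ T, B₂ = 2.52×10⁻⁶ T.
Between antiparallel currents both contributions point the same way, so they add. B = B₁ + B₂ = 2.35×10⁻⁵ + 2.52×10⁻⁶ = 2.61×10⁻⁵ T.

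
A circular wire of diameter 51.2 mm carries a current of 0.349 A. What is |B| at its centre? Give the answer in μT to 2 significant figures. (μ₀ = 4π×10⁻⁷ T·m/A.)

At the centre of a circular loop the Biot–Savart law gives B = μ₀I/(2R) (so R = 0.0256 m).
B = (4π×10⁻⁷ × 0.349) / (2 × 0.0256) = 8.57×10⁻⁶ T.

B ≈ 8.6 μT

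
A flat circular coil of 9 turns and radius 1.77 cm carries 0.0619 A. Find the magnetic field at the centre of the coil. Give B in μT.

For an N-turn flat coil, B = Nμ₀I/(2R) with R = 0.0177 m.
B = 9 × 2.20×10⁻⁶ T = 1.98×10⁻⁵ T.

B ≈ 19.8 μT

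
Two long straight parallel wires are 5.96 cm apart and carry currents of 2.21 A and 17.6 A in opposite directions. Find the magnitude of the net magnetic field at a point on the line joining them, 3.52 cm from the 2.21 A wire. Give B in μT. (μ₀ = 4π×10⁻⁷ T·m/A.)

B ≈ 157 μT

Each long wire gives B = μ₀I/(2πd). Distances are d₁ = 0.0352 m and d₂ = 0.0244 m.
B₁ = 1.26×10⁻⁵ T, B₂ = 1.44×10⁻⁴ T.
Between antiparallel currents both contributions point the same way, so they add. B = B₁ + B₂ = 1.26×10⁻⁵ + 1.44×10⁻⁴ = 1.57×10⁻⁴ T.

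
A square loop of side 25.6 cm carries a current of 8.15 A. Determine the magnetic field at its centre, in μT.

B ≈ 36.0 μT

Each side is a finite straight segment at perpendicular distance d = a/(2 tan(π/4)) = 0.128 m from the centre, with end-angles ±π/4.
One side contributes B₁ = (μ₀I/4πd)·2 sin(π/4) = 9.00×10⁻⁶ T.
All 4 sides add in the same direction: B = 4 × 9.00×10⁻⁶ = 3.60×10⁻⁵ T.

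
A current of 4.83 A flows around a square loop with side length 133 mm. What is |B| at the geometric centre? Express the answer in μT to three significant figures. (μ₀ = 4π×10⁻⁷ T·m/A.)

Each side is a finite straight segment at perpendicular distance d = a/(2 tan(π/4)) = 0.0665 m from the centre, with end-angles ±π/4.
One side contributes B₁ = (μ₀I/4πd)·2 sin(π/4) = 1.03×10⁻⁵ T.
All 4 sides add in the same direction: B = 4 × 1.03×10⁻⁵ = 4.11×10⁻⁵ T.

B ≈ 41.1 μT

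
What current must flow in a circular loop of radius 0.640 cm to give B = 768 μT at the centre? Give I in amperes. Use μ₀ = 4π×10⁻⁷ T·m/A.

At the centre of a circular loop B = μ₀I/(2R), so I = 2RB/μ₀.
With R = 0.0064 m, I = 2 × 0.0064 × 7.68×10⁻⁴ / (4π×10⁻⁷) = 7.82 A.

I ≈ 7.82 A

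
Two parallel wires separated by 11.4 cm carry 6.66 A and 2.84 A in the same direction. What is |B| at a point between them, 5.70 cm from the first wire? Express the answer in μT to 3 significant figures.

Each long wire gives B = μ₀I/(2πd). Distances are d₁ = 0.057 m and d₂ = 0.057 m.
B₁ = 2.34×10⁻⁵ T, B₂ = 9.96×10⁻⁶ T.
Between parallel currents the two contributions point in opposite directions, so they subtract. B = |B₁ − B₂| = |2.34×10⁻⁵ − 9.96×10⁻⁶| = 1.34×10⁻⁵ T.

B ≈ 13.4 μT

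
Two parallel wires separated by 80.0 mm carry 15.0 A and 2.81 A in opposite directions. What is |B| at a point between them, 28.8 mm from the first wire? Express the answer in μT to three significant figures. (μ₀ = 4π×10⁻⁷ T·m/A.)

B ≈ 115 μT

Each long wire gives B = μ₀I/(2πd). Distances are d₁ = 0.0288 m and d₂ = 0.0512 m.
B₁ = 1.04×10⁻⁴ T, B₂ = 1.10×10⁻⁵ T.
Between antiparallel currents both contributions point the same way, so they add. B = B₁ + B₂ = 1.04×10⁻⁴ + 1.10×10⁻⁵ = 1.15×10⁻⁴ T.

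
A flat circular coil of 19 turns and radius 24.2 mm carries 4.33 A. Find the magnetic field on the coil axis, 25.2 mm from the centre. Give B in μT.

B ≈ 710 μT

For an N-turn flat coil, B = Nμ₀IR²/[2(R²+z²)^(3/2)] with R = 0.0242 m, z = 0.0252 m.
B = 19 × 3.74×10⁻⁵ T = 7.10×10⁻⁴ T.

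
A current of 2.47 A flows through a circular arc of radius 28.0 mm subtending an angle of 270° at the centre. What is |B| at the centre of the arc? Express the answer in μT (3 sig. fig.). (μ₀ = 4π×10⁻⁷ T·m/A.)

The Biot–Savart field of a circular arc at its centre is B = μ₀Iφ/(4πR), with φ = 4.712 rad.
B = (4π×10⁻⁷ × 2.47 × 4.712) / (4π × 0.028) = 4.16×10⁻⁵ T.

B ≈ 41.6 μT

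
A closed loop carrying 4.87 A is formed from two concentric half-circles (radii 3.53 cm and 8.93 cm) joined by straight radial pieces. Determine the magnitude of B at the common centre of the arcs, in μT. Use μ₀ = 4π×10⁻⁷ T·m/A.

B ≈ 26.2 μT

The radial connectors point toward the centre, so dl × r̂ = 0 and they contribute nothing.
Each semicircle gives μ₀I/(4R): inner arc 4.33×10⁻⁵ T, outer arc 1.71×10⁻⁵ T.
The two arcs carry current in opposite angular senses, so their fields oppose: B = |4.33×10⁻⁵ − 1.71×10⁻⁵| = 2.62×10⁻⁵ T.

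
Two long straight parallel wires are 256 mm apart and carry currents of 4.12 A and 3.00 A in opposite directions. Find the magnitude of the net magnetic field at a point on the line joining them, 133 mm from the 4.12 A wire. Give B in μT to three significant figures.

Each long wire gives B = μ₀I/(2πd). Distances are d₁ = 0.133 m and d₂ = 0.123 m.
B₁ = 6.20×10⁻⁶ T, B₂ = 4.88×10⁻⁶ T.
Between antiparallel currents both contributions point the same way, so they add. B = B₁ + B₂ = 6.20×10⁻⁶ + 4.88×10⁻⁶ = 1.11×10⁻⁵ T.

B ≈ 11.1 μT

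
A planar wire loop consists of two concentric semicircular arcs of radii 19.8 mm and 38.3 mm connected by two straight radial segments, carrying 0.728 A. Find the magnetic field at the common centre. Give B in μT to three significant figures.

The radial connectors point toward the centre, so dl × r̂ = 0 and they contribute nothing.
Each semicircle gives μ₀I/(4R): inner arc 1.16×10⁻⁵ T, outer arc 5.97×10⁻⁶ T.
The two arcs carry current in opposite angular senses, so their fields oppose: B = |1.16×10⁻⁵ − 5.97×10⁻⁶| = 5.58×10⁻⁶ T.

B ≈ 5.58 μT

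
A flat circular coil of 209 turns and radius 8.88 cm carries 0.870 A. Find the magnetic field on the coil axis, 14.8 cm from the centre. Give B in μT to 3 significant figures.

For an N-turn flat coil, B = Nμ₀IR²/[2(R²+z²)^(3/2)] with R = 0.0888 m, z = 0.148 m.
B = 209 × 8.38×10⁻⁷ T = 1.75×10⁻⁴ T.

B ≈ 175 μT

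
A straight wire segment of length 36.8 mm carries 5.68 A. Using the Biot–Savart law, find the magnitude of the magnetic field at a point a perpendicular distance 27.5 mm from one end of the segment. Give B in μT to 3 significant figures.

For a finite straight segment, B = (μ₀I/4πd)(sinθ₁ + sinθ₂), where θ₁, θ₂ are the angles from the perpendicular to each end.
The perpendicular foot is at one end, so the two end-offsets along the wire are 0 and L = 0.0368 m.
sinθ₁ = 0/√(0²+0.0275²) = 0.0000; sinθ₂ = 0.0368/√(0.0368²+0.0275²) = 0.8010.
B = (4π×10⁻⁷ × 5.68) / (4π × 0.0275) × (0.0000 + 0.8010) = 1.65×10⁻⁵ T.

B ≈ 16.5 μT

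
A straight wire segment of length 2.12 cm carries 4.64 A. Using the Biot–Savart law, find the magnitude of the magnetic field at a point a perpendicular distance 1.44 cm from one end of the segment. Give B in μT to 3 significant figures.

B ≈ 26.7 μT

For a finite straight segment, B = (μ₀I/4πd)(sinθ₁ + sinθ₂), where θ₁, θ₂ are the angles from the perpendicular to each end.
The perpendicular foot is at one end, so the two end-offsets along the wire are 0 and L = 0.0212 m.
sinθ₁ = 0/√(0²+0.0144²) = 0.0000; sinθ₂ = 0.0212/√(0.0212²+0.0144²) = 0.8272.
B = (4π×10⁻⁷ × 4.64) / (4π × 0.0144) × (0.0000 + 0.8272) = 2.67×10⁻⁵ T.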